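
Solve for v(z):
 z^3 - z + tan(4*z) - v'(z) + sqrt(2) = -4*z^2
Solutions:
 v(z) = C1 + z^4/4 + 4*z^3/3 - z^2/2 + sqrt(2)*z - log(cos(4*z))/4


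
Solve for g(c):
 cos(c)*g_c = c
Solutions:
 g(c) = C1 + Integral(c/cos(c), c)


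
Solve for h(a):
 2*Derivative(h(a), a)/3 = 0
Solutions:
 h(a) = C1


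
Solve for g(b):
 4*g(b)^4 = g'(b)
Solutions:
 g(b) = (-1/(C1 + 12*b))^(1/3)
 g(b) = (-1/(C1 + 4*b))^(1/3)*(-3^(2/3) - 3*3^(1/6)*I)/6
 g(b) = (-1/(C1 + 4*b))^(1/3)*(-3^(2/3) + 3*3^(1/6)*I)/6


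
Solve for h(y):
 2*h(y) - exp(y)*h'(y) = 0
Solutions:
 h(y) = C1*exp(-2*exp(-y))


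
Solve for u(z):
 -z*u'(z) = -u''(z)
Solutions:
 u(z) = C1 + C2*erfi(sqrt(2)*z/2)


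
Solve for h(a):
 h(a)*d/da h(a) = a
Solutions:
 h(a) = -sqrt(C1 + a^2)
 h(a) = sqrt(C1 + a^2)


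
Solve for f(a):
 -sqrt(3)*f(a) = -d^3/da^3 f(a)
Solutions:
 f(a) = C3*exp(3^(1/6)*a) + (C1*sin(3^(2/3)*a/2) + C2*cos(3^(2/3)*a/2))*exp(-3^(1/6)*a/2)


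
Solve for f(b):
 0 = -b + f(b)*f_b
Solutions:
 f(b) = -sqrt(C1 + b^2)
 f(b) = sqrt(C1 + b^2)


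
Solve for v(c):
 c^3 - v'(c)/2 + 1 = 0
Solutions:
 v(c) = C1 + c^4/2 + 2*c


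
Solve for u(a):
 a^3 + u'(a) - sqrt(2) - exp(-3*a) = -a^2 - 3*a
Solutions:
 u(a) = C1 - a^4/4 - a^3/3 - 3*a^2/2 + sqrt(2)*a - exp(-3*a)/3


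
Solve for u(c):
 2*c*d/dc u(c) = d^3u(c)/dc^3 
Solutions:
 u(c) = C1 + Integral(C2*airyai(2^(1/3)*c) + C3*airybi(2^(1/3)*c), c)


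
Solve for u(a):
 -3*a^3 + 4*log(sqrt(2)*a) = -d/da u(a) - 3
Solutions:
 u(a) = C1 + 3*a^4/4 - 4*a*log(a) - a*log(4) + a


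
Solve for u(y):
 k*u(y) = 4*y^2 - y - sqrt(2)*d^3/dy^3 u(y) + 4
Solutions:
 u(y) = C1*exp(2^(5/6)*y*(-k)^(1/3)/2) + C2*exp(2^(5/6)*y*(-k)^(1/3)*(-1 + sqrt(3)*I)/4) + C3*exp(-2^(5/6)*y*(-k)^(1/3)*(1 + sqrt(3)*I)/4) + 4*y^2/k - y/k + 4/k


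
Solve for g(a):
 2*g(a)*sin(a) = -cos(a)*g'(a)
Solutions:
 g(a) = C1*cos(a)^2


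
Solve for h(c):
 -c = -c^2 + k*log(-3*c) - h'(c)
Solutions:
 h(c) = C1 - c^3/3 + c^2/2 + c*k*log(-c) + c*k*(-1 + log(3))


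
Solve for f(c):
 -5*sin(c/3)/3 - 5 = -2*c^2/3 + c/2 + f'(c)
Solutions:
 f(c) = C1 + 2*c^3/9 - c^2/4 - 5*c + 5*cos(c/3)


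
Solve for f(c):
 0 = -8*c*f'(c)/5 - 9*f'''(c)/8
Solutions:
 f(c) = C1 + Integral(C2*airyai(-4*75^(1/3)*c/15) + C3*airybi(-4*75^(1/3)*c/15), c)


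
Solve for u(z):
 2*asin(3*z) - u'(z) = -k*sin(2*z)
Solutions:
 u(z) = C1 - k*cos(2*z)/2 + 2*z*asin(3*z) + 2*sqrt(1 - 9*z^2)/3


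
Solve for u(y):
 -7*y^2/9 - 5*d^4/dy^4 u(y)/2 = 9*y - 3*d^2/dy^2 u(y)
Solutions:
 u(y) = C1 + C2*y + C3*exp(-sqrt(30)*y/5) + C4*exp(sqrt(30)*y/5) + 7*y^4/324 + y^3/2 + 35*y^2/162


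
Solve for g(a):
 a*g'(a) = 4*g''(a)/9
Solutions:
 g(a) = C1 + C2*erfi(3*sqrt(2)*a/4)


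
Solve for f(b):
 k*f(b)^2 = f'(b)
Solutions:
 f(b) = -1/(C1 + b*k)


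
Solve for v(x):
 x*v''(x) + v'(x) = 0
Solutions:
 v(x) = C1 + C2*log(x)


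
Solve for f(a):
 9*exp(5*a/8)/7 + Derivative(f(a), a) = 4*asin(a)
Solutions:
 f(a) = C1 + 4*a*asin(a) + 4*sqrt(1 - a^2) - 72*exp(5*a/8)/35


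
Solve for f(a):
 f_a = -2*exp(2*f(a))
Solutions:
 f(a) = log(-sqrt(-1/(C1 - 2*a))) - log(2)/2
 f(a) = log(-1/(C1 - 2*a))/2 - log(2)/2


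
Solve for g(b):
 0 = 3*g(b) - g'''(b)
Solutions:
 g(b) = C3*exp(3^(1/3)*b) + (C1*sin(3^(5/6)*b/2) + C2*cos(3^(5/6)*b/2))*exp(-3^(1/3)*b/2)


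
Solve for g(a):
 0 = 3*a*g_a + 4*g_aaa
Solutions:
 g(a) = C1 + Integral(C2*airyai(-6^(1/3)*a/2) + C3*airybi(-6^(1/3)*a/2), a)


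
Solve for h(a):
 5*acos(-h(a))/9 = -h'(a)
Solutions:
 Integral(1/acos(-_y), (_y, h(a))) = C1 - 5*a/9


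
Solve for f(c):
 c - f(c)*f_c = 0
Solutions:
 f(c) = -sqrt(C1 + c^2)
 f(c) = sqrt(C1 + c^2)


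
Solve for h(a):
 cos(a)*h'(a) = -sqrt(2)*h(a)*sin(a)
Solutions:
 h(a) = C1*cos(a)^(sqrt(2))


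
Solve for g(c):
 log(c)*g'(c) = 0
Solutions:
 g(c) = C1


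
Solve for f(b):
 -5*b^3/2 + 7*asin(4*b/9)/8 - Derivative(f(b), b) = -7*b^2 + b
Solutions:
 f(b) = C1 - 5*b^4/8 + 7*b^3/3 - b^2/2 + 7*b*asin(4*b/9)/8 + 7*sqrt(81 - 16*b^2)/32


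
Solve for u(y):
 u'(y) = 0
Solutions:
 u(y) = C1


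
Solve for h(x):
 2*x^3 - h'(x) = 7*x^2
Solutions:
 h(x) = C1 + x^4/2 - 7*x^3/3


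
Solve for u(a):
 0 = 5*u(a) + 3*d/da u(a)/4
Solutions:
 u(a) = C1*exp(-20*a/3)


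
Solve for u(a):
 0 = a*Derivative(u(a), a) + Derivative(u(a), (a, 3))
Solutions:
 u(a) = C1 + Integral(C2*airyai(-a) + C3*airybi(-a), a)


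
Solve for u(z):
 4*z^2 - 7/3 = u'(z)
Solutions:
 u(z) = C1 + 4*z^3/3 - 7*z/3


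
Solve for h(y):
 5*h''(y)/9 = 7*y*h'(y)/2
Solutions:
 h(y) = C1 + C2*erfi(3*sqrt(35)*y/10)


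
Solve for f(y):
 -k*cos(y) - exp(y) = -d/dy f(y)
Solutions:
 f(y) = C1 + k*sin(y) + exp(y)


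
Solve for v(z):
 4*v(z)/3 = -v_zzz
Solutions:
 v(z) = C3*exp(-6^(2/3)*z/3) + (C1*sin(2^(2/3)*3^(1/6)*z/2) + C2*cos(2^(2/3)*3^(1/6)*z/2))*exp(6^(2/3)*z/6)


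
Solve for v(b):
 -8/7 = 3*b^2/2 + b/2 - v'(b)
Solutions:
 v(b) = C1 + b^3/2 + b^2/4 + 8*b/7


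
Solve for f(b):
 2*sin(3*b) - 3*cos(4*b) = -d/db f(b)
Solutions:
 f(b) = C1 + 3*sin(4*b)/4 + 2*cos(3*b)/3


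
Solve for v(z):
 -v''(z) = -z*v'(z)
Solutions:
 v(z) = C1 + C2*erfi(sqrt(2)*z/2)


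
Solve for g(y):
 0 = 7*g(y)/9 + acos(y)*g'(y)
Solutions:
 g(y) = C1*exp(-7*Integral(1/acos(y), y)/9)


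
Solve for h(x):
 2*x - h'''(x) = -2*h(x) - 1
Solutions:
 h(x) = C3*exp(2^(1/3)*x) - x + (C1*sin(2^(1/3)*sqrt(3)*x/2) + C2*cos(2^(1/3)*sqrt(3)*x/2))*exp(-2^(1/3)*x/2) - 1/2


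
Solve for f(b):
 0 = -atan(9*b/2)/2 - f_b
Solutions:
 f(b) = C1 - b*atan(9*b/2)/2 + log(81*b^2 + 4)/18


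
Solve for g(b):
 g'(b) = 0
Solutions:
 g(b) = C1


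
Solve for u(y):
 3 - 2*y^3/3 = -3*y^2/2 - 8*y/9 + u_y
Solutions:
 u(y) = C1 - y^4/6 + y^3/2 + 4*y^2/9 + 3*y


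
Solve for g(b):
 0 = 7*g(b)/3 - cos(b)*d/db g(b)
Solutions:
 g(b) = C1*(sin(b) + 1)^(7/6)/(sin(b) - 1)^(7/6)


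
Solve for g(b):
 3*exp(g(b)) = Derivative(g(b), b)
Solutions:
 g(b) = log(-1/(C1 + 3*b))


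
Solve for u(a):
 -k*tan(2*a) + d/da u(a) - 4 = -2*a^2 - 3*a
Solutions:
 u(a) = C1 - 2*a^3/3 - 3*a^2/2 + 4*a - k*log(cos(2*a))/2


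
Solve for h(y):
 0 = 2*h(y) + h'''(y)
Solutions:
 h(y) = C3*exp(-2^(1/3)*y) + (C1*sin(2^(1/3)*sqrt(3)*y/2) + C2*cos(2^(1/3)*sqrt(3)*y/2))*exp(2^(1/3)*y/2)


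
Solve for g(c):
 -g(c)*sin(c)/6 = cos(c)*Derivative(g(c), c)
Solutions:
 g(c) = C1*cos(c)^(1/6)


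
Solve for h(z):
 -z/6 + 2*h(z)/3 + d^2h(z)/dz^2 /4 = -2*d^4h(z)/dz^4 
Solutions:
 h(z) = z/4 + (C1*sin(3^(3/4)*z*cos(atan(sqrt(759)/3)/2)/3) + C2*cos(3^(3/4)*z*cos(atan(sqrt(759)/3)/2)/3))*exp(-3^(3/4)*z*sin(atan(sqrt(759)/3)/2)/3) + (C3*sin(3^(3/4)*z*cos(atan(sqrt(759)/3)/2)/3) + C4*cos(3^(3/4)*z*cos(atan(sqrt(759)/3)/2)/3))*exp(3^(3/4)*z*sin(atan(sqrt(759)/3)/2)/3)


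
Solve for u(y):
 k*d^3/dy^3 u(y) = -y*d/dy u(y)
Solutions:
 u(y) = C1 + Integral(C2*airyai(y*(-1/k)^(1/3)) + C3*airybi(y*(-1/k)^(1/3)), y)


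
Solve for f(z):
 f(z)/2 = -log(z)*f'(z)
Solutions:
 f(z) = C1*exp(-li(z)/2)


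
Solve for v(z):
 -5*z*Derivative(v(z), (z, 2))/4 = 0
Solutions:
 v(z) = C1 + C2*z


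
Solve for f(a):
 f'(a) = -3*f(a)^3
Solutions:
 f(a) = -sqrt(2)*sqrt(-1/(C1 - 3*a))/2
 f(a) = sqrt(2)*sqrt(-1/(C1 - 3*a))/2


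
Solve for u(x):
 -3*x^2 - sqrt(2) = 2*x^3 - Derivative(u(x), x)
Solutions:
 u(x) = C1 + x^4/2 + x^3 + sqrt(2)*x


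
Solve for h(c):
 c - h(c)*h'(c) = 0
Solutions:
 h(c) = -sqrt(C1 + c^2)
 h(c) = sqrt(C1 + c^2)


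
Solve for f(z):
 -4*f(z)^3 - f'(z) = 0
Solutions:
 f(z) = -sqrt(2)*sqrt(-1/(C1 - 4*z))/2
 f(z) = sqrt(2)*sqrt(-1/(C1 - 4*z))/2


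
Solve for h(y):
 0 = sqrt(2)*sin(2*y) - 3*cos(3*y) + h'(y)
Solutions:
 h(y) = C1 + sin(3*y) + sqrt(2)*cos(2*y)/2


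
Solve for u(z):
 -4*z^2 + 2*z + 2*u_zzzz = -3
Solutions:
 u(z) = C1 + C2*z + C3*z^2 + C4*z^3 + z^6/180 - z^5/120 - z^4/16


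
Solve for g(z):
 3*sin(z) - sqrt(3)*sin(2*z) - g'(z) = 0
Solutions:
 g(z) = C1 - 3*cos(z) + sqrt(3)*cos(2*z)/2


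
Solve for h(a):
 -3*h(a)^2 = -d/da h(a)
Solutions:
 h(a) = -1/(C1 + 3*a)


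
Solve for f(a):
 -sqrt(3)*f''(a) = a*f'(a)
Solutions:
 f(a) = C1 + C2*erf(sqrt(2)*3^(3/4)*a/6)


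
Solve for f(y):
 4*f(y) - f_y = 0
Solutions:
 f(y) = C1*exp(4*y)


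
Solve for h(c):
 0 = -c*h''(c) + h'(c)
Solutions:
 h(c) = C1 + C2*c^2


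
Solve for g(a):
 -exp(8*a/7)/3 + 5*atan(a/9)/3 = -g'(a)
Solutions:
 g(a) = C1 - 5*a*atan(a/9)/3 + 7*exp(8*a/7)/24 + 15*log(a^2 + 81)/2


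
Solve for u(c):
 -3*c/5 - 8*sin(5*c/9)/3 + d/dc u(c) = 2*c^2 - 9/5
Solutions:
 u(c) = C1 + 2*c^3/3 + 3*c^2/10 - 9*c/5 - 24*cos(5*c/9)/5


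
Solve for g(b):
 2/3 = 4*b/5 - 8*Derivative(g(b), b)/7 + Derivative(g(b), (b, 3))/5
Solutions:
 g(b) = C1 + C2*exp(-2*sqrt(70)*b/7) + C3*exp(2*sqrt(70)*b/7) + 7*b^2/20 - 7*b/12


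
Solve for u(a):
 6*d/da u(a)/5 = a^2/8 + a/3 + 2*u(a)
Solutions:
 u(a) = C1*exp(5*a/3) - a^2/16 - 29*a/120 - 29/200


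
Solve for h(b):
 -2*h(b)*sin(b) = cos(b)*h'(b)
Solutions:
 h(b) = C1*cos(b)^2


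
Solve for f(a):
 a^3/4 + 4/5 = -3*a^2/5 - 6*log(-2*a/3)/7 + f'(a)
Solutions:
 f(a) = C1 + a^4/16 + a^3/5 + 6*a*log(-a)/7 + 2*a*(-15*log(3) - 1 + 15*log(2))/35


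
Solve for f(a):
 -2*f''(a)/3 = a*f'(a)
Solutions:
 f(a) = C1 + C2*erf(sqrt(3)*a/2)


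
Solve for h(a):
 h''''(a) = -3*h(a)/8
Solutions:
 h(a) = (C1*sin(2^(3/4)*3^(1/4)*a/4) + C2*cos(2^(3/4)*3^(1/4)*a/4))*exp(-2^(3/4)*3^(1/4)*a/4) + (C3*sin(2^(3/4)*3^(1/4)*a/4) + C4*cos(2^(3/4)*3^(1/4)*a/4))*exp(2^(3/4)*3^(1/4)*a/4)


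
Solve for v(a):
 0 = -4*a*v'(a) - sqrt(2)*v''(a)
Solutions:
 v(a) = C1 + C2*erf(2^(1/4)*a)


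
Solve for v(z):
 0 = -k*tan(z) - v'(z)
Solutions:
 v(z) = C1 + k*log(cos(z))


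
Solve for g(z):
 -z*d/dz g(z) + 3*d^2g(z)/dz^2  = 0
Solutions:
 g(z) = C1 + C2*erfi(sqrt(6)*z/6)


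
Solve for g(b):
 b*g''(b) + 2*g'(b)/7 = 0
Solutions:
 g(b) = C1 + C2*b^(5/7)


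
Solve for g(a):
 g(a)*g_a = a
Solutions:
 g(a) = -sqrt(C1 + a^2)
 g(a) = sqrt(C1 + a^2)


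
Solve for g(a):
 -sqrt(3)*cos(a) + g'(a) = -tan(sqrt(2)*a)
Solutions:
 g(a) = C1 + sqrt(2)*log(cos(sqrt(2)*a))/2 + sqrt(3)*sin(a)


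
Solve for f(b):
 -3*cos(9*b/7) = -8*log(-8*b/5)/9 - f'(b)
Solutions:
 f(b) = C1 - 8*b*log(-b)/9 - 8*b*log(2)/3 + 8*b/9 + 8*b*log(5)/9 + 7*sin(9*b/7)/3


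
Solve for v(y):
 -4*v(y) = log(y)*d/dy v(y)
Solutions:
 v(y) = C1*exp(-4*li(y))


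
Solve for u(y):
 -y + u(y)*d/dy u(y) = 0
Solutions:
 u(y) = -sqrt(C1 + y^2)
 u(y) = sqrt(C1 + y^2)


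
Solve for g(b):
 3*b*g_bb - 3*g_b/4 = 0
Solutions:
 g(b) = C1 + C2*b^(5/4)


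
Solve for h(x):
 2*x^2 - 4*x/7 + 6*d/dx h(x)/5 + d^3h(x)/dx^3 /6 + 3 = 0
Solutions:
 h(x) = C1 + C2*sin(6*sqrt(5)*x/5) + C3*cos(6*sqrt(5)*x/5) - 5*x^3/9 + 5*x^2/21 - 55*x/27


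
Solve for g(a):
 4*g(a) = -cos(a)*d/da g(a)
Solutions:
 g(a) = C1*(sin(a)^2 - 2*sin(a) + 1)/(sin(a)^2 + 2*sin(a) + 1)


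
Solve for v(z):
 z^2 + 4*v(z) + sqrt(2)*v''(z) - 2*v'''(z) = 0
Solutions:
 v(z) = C1*exp(z*(-18*(sqrt(2)/108 + 1 + sqrt(2)*sqrt(-1 + (sqrt(2) + 108)^2/2)/108)^(1/3) - 1/(sqrt(2)/108 + 1 + sqrt(2)*sqrt(-1 + (sqrt(2) + 108)^2/2)/108)^(1/3) + 6*sqrt(2))/36)*sin(sqrt(3)*z*(-18*(sqrt(2)/108 + 1 + sqrt(2)*sqrt(-1 + 1458*(-2 - sqrt(2)/54)^2)/108)^(1/3) + (sqrt(2)/108 + 1 + sqrt(2)*sqrt(-1 + 1458*(-2 - sqrt(2)/54)^2)/108)^(-1/3))/36) + C2*exp(z*(-18*(sqrt(2)/108 + 1 + sqrt(2)*sqrt(-1 + (sqrt(2) + 108)^2/2)/108)^(1/3) - 1/(sqrt(2)/108 + 1 + sqrt(2)*sqrt(-1 + (sqrt(2) + 108)^2/2)/108)^(1/3) + 6*sqrt(2))/36)*cos(sqrt(3)*z*(-18*(sqrt(2)/108 + 1 + sqrt(2)*sqrt(-1 + 1458*(-2 - sqrt(2)/54)^2)/108)^(1/3) + (sqrt(2)/108 + 1 + sqrt(2)*sqrt(-1 + 1458*(-2 - sqrt(2)/54)^2)/108)^(-1/3))/36) + C3*exp(z*(1/(18*(sqrt(2)/108 + 1 + sqrt(2)*sqrt(-1 + (sqrt(2) + 108)^2/2)/108)^(1/3)) + sqrt(2)/6 + (sqrt(2)/108 + 1 + sqrt(2)*sqrt(-1 + (sqrt(2) + 108)^2/2)/108)^(1/3))) - z^2/4 + sqrt(2)/8


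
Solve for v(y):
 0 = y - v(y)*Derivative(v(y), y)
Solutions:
 v(y) = -sqrt(C1 + y^2)
 v(y) = sqrt(C1 + y^2)


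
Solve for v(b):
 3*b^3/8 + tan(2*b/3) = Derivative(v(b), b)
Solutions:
 v(b) = C1 + 3*b^4/32 - 3*log(cos(2*b/3))/2


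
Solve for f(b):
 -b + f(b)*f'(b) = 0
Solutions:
 f(b) = -sqrt(C1 + b^2)
 f(b) = sqrt(C1 + b^2)


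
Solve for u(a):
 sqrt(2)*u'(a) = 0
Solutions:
 u(a) = C1


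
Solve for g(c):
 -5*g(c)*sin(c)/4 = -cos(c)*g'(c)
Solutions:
 g(c) = C1/cos(c)^(5/4)


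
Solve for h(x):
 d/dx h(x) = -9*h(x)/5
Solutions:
 h(x) = C1*exp(-9*x/5)


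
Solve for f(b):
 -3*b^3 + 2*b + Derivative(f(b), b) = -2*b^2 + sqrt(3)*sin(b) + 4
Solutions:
 f(b) = C1 + 3*b^4/4 - 2*b^3/3 - b^2 + 4*b - sqrt(3)*cos(b)


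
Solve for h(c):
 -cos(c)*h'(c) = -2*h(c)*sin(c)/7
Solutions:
 h(c) = C1/cos(c)^(2/7)


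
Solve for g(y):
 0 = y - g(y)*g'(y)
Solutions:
 g(y) = -sqrt(C1 + y^2)
 g(y) = sqrt(C1 + y^2)


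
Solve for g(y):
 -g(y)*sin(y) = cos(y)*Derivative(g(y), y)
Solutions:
 g(y) = C1*cos(y)


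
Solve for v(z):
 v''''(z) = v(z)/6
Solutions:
 v(z) = C1*exp(-6^(3/4)*z/6) + C2*exp(6^(3/4)*z/6) + C3*sin(6^(3/4)*z/6) + C4*cos(6^(3/4)*z/6)


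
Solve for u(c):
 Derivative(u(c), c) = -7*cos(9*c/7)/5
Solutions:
 u(c) = C1 - 49*sin(9*c/7)/45


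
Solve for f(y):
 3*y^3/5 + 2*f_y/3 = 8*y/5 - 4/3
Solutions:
 f(y) = C1 - 9*y^4/40 + 6*y^2/5 - 2*y


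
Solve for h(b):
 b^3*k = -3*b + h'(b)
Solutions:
 h(b) = C1 + b^4*k/4 + 3*b^2/2


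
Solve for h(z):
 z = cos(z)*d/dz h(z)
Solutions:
 h(z) = C1 + Integral(z/cos(z), z)


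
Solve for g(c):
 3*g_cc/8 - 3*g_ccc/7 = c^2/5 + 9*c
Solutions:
 g(c) = C1 + C2*c + C3*exp(7*c/8) + 2*c^4/45 + 1324*c^3/315 + 10592*c^2/735


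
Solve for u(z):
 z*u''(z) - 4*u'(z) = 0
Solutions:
 u(z) = C1 + C2*z^5


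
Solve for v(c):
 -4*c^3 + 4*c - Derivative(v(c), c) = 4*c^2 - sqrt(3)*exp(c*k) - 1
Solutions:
 v(c) = C1 - c^4 - 4*c^3/3 + 2*c^2 + c + sqrt(3)*exp(c*k)/k


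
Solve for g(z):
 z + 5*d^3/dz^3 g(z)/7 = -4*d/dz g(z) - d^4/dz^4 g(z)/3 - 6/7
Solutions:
 g(z) = C1 + C2*exp(z*(-10 + 25/(14*sqrt(24234) + 2183)^(1/3) + (14*sqrt(24234) + 2183)^(1/3))/14)*sin(sqrt(3)*z*(-(14*sqrt(24234) + 2183)^(1/3) + 25/(14*sqrt(24234) + 2183)^(1/3))/14) + C3*exp(z*(-10 + 25/(14*sqrt(24234) + 2183)^(1/3) + (14*sqrt(24234) + 2183)^(1/3))/14)*cos(sqrt(3)*z*(-(14*sqrt(24234) + 2183)^(1/3) + 25/(14*sqrt(24234) + 2183)^(1/3))/14) + C4*exp(-z*(25/(14*sqrt(24234) + 2183)^(1/3) + 5 + (14*sqrt(24234) + 2183)^(1/3))/7) - z^2/8 - 3*z/14


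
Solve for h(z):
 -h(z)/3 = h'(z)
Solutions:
 h(z) = C1*exp(-z/3)


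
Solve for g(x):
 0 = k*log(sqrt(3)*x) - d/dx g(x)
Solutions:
 g(x) = C1 + k*x*log(x) - k*x + k*x*log(3)/2


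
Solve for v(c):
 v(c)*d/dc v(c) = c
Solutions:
 v(c) = -sqrt(C1 + c^2)
 v(c) = sqrt(C1 + c^2)


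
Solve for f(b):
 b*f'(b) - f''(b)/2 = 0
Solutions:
 f(b) = C1 + C2*erfi(b)


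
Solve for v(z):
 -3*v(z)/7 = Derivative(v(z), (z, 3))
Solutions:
 v(z) = C3*exp(-3^(1/3)*7^(2/3)*z/7) + (C1*sin(3^(5/6)*7^(2/3)*z/14) + C2*cos(3^(5/6)*7^(2/3)*z/14))*exp(3^(1/3)*7^(2/3)*z/14)


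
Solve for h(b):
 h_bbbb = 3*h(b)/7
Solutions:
 h(b) = C1*exp(-3^(1/4)*7^(3/4)*b/7) + C2*exp(3^(1/4)*7^(3/4)*b/7) + C3*sin(3^(1/4)*7^(3/4)*b/7) + C4*cos(3^(1/4)*7^(3/4)*b/7)


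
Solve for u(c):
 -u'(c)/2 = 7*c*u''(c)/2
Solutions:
 u(c) = C1 + C2*c^(6/7)


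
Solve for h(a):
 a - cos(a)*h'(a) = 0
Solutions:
 h(a) = C1 + Integral(a/cos(a), a)


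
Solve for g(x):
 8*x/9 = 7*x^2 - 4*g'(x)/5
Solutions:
 g(x) = C1 + 35*x^3/12 - 5*x^2/9


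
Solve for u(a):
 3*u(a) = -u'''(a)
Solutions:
 u(a) = C3*exp(-3^(1/3)*a) + (C1*sin(3^(5/6)*a/2) + C2*cos(3^(5/6)*a/2))*exp(3^(1/3)*a/2)


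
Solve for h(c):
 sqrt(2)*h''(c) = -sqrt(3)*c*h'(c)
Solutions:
 h(c) = C1 + C2*erf(6^(1/4)*c/2)


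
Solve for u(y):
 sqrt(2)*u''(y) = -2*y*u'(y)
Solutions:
 u(y) = C1 + C2*erf(2^(3/4)*y/2)


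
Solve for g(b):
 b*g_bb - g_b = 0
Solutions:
 g(b) = C1 + C2*b^2


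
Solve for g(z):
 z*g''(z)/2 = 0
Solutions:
 g(z) = C1 + C2*z


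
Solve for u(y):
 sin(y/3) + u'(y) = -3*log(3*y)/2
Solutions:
 u(y) = C1 - 3*y*log(y)/2 - 3*y*log(3)/2 + 3*y/2 + 3*cos(y/3)


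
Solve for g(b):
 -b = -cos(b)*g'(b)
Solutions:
 g(b) = C1 + Integral(b/cos(b), b)


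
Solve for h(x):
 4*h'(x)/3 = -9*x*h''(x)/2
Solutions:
 h(x) = C1 + C2*x^(19/27)


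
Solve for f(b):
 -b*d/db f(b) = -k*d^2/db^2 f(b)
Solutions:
 f(b) = C1 + C2*erf(sqrt(2)*b*sqrt(-1/k)/2)/sqrt(-1/k)


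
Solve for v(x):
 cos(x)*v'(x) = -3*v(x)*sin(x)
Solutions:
 v(x) = C1*cos(x)^3


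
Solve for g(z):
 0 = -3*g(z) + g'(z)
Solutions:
 g(z) = C1*exp(3*z)


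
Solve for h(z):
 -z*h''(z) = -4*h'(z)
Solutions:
 h(z) = C1 + C2*z^5


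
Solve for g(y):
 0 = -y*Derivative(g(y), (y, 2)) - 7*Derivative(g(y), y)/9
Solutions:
 g(y) = C1 + C2*y^(2/9)


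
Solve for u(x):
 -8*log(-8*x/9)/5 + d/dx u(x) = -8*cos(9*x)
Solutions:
 u(x) = C1 + 8*x*log(-x)/5 - 4*x*log(3) - 8*x/5 + 4*x*log(6)/5 + 4*x*log(2) - 8*sin(9*x)/9


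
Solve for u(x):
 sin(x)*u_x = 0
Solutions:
 u(x) = C1


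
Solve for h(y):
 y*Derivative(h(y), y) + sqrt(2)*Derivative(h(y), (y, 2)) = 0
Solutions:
 h(y) = C1 + C2*erf(2^(1/4)*y/2)


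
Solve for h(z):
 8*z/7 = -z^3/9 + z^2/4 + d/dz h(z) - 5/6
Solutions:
 h(z) = C1 + z^4/36 - z^3/12 + 4*z^2/7 + 5*z/6


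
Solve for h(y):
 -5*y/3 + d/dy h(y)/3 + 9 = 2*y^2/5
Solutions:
 h(y) = C1 + 2*y^3/5 + 5*y^2/2 - 27*y


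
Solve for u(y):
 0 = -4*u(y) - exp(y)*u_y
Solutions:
 u(y) = C1*exp(4*exp(-y))


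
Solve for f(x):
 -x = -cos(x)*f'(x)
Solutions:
 f(x) = C1 + Integral(x/cos(x), x)


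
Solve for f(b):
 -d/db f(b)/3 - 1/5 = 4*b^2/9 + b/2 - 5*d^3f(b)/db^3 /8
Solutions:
 f(b) = C1 + C2*exp(-2*sqrt(30)*b/15) + C3*exp(2*sqrt(30)*b/15) - 4*b^3/9 - 3*b^2/4 - 28*b/5


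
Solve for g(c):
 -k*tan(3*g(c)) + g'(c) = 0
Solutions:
 g(c) = -asin(C1*exp(3*c*k))/3 + pi/3
 g(c) = asin(C1*exp(3*c*k))/3


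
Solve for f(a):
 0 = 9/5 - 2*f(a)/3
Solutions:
 f(a) = 27/10


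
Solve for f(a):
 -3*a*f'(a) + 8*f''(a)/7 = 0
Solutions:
 f(a) = C1 + C2*erfi(sqrt(21)*a/4)


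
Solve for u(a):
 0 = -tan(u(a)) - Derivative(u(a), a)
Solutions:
 u(a) = pi - asin(C1*exp(-a))
 u(a) = asin(C1*exp(-a))


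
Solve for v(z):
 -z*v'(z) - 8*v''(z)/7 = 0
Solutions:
 v(z) = C1 + C2*erf(sqrt(7)*z/4)


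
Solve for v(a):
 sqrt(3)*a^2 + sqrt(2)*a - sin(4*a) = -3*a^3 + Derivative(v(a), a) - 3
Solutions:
 v(a) = C1 + 3*a^4/4 + sqrt(3)*a^3/3 + sqrt(2)*a^2/2 + 3*a + cos(4*a)/4


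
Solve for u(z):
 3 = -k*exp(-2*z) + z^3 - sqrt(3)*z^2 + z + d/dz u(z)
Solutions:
 u(z) = C1 - k*exp(-2*z)/2 - z^4/4 + sqrt(3)*z^3/3 - z^2/2 + 3*z


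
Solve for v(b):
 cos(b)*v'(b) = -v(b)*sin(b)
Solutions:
 v(b) = C1*cos(b)


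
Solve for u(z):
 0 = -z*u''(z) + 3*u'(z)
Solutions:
 u(z) = C1 + C2*z^4


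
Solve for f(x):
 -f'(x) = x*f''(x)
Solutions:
 f(x) = C1 + C2*log(x)


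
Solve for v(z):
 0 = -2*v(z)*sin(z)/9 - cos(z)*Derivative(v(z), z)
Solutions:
 v(z) = C1*cos(z)^(2/9)


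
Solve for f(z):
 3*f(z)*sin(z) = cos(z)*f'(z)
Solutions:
 f(z) = C1/cos(z)^3


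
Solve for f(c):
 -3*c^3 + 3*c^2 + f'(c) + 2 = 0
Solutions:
 f(c) = C1 + 3*c^4/4 - c^3 - 2*c


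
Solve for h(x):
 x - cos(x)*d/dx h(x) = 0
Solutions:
 h(x) = C1 + Integral(x/cos(x), x)


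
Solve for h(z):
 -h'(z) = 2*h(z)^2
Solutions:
 h(z) = 1/(C1 + 2*z)


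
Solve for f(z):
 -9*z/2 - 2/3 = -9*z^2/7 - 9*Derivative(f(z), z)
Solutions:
 f(z) = C1 - z^3/21 + z^2/4 + 2*z/27


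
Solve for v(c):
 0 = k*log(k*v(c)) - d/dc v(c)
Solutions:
 li(k*v(c))/k = C1 + c*k


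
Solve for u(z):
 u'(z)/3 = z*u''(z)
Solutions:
 u(z) = C1 + C2*z^(4/3)


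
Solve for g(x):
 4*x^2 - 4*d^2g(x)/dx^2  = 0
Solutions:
 g(x) = C1 + C2*x + x^4/12


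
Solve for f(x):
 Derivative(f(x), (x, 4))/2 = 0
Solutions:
 f(x) = C1 + C2*x + C3*x^2 + C4*x^3


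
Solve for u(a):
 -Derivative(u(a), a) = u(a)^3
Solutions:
 u(a) = -sqrt(2)*sqrt(-1/(C1 - a))/2
 u(a) = sqrt(2)*sqrt(-1/(C1 - a))/2


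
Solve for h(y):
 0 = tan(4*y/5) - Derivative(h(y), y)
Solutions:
 h(y) = C1 - 5*log(cos(4*y/5))/4


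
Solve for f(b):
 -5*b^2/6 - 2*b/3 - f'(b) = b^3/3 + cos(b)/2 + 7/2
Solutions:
 f(b) = C1 - b^4/12 - 5*b^3/18 - b^2/3 - 7*b/2 - sin(b)/2


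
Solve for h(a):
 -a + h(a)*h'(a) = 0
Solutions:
 h(a) = -sqrt(C1 + a^2)
 h(a) = sqrt(C1 + a^2)


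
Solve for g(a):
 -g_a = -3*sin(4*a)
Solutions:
 g(a) = C1 - 3*cos(4*a)/4


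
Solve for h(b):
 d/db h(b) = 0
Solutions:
 h(b) = C1


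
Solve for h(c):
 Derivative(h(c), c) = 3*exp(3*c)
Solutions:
 h(c) = C1 + exp(3*c)


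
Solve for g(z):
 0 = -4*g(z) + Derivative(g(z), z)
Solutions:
 g(z) = C1*exp(4*z)


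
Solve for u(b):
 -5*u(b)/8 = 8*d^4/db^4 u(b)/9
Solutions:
 u(b) = (C1*sin(sqrt(3)*5^(1/4)*b/4) + C2*cos(sqrt(3)*5^(1/4)*b/4))*exp(-sqrt(3)*5^(1/4)*b/4) + (C3*sin(sqrt(3)*5^(1/4)*b/4) + C4*cos(sqrt(3)*5^(1/4)*b/4))*exp(sqrt(3)*5^(1/4)*b/4)


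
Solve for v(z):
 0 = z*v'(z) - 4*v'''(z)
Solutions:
 v(z) = C1 + Integral(C2*airyai(2^(1/3)*z/2) + C3*airybi(2^(1/3)*z/2), z)


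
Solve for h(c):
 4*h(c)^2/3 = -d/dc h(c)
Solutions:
 h(c) = 3/(C1 + 4*c)


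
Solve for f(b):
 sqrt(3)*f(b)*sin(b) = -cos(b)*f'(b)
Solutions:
 f(b) = C1*cos(b)^(sqrt(3))


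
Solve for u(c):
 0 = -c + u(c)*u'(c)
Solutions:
 u(c) = -sqrt(C1 + c^2)
 u(c) = sqrt(C1 + c^2)


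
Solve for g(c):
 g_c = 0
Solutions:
 g(c) = C1


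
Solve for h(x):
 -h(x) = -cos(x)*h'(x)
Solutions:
 h(x) = C1*sqrt(sin(x) + 1)/sqrt(sin(x) - 1)


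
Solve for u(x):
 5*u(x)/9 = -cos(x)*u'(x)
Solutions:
 u(x) = C1*(sin(x) - 1)^(5/18)/(sin(x) + 1)^(5/18)


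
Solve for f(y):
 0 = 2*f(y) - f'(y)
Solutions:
 f(y) = C1*exp(2*y)


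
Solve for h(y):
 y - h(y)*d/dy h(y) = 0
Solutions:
 h(y) = -sqrt(C1 + y^2)
 h(y) = sqrt(C1 + y^2)


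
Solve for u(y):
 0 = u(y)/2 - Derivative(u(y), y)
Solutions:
 u(y) = C1*exp(y/2)


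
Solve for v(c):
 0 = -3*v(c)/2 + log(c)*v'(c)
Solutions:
 v(c) = C1*exp(3*li(c)/2)


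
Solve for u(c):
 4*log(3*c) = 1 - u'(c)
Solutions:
 u(c) = C1 - 4*c*log(c) - c*log(81) + 5*c


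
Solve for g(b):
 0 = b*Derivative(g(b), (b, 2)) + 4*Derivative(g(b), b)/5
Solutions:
 g(b) = C1 + C2*b^(1/5)


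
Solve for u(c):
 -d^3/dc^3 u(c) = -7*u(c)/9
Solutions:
 u(c) = C3*exp(21^(1/3)*c/3) + (C1*sin(3^(5/6)*7^(1/3)*c/6) + C2*cos(3^(5/6)*7^(1/3)*c/6))*exp(-21^(1/3)*c/6)


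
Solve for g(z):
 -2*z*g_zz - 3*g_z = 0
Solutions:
 g(z) = C1 + C2/sqrt(z)


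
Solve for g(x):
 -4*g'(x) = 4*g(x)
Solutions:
 g(x) = C1*exp(-x)


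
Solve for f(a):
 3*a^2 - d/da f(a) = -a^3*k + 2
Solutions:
 f(a) = C1 + a^4*k/4 + a^3 - 2*a


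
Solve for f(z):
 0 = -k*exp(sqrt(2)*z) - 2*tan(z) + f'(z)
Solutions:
 f(z) = C1 + sqrt(2)*k*exp(sqrt(2)*z)/2 - 2*log(cos(z))


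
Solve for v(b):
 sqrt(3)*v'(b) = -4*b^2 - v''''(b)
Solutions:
 v(b) = C1 + C4*exp(-3^(1/6)*b) - 4*sqrt(3)*b^3/9 + (C2*sin(3^(2/3)*b/2) + C3*cos(3^(2/3)*b/2))*exp(3^(1/6)*b/2)


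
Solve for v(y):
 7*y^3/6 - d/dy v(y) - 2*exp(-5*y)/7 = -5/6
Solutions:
 v(y) = C1 + 7*y^4/24 + 5*y/6 + 2*exp(-5*y)/35


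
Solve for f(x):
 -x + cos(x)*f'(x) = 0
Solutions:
 f(x) = C1 + Integral(x/cos(x), x)


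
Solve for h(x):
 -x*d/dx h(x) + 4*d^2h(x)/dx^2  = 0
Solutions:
 h(x) = C1 + C2*erfi(sqrt(2)*x/4)


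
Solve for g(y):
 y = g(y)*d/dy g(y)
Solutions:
 g(y) = -sqrt(C1 + y^2)
 g(y) = sqrt(C1 + y^2)


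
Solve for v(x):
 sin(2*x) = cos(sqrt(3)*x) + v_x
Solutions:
 v(x) = C1 - sqrt(3)*sin(sqrt(3)*x)/3 - cos(2*x)/2


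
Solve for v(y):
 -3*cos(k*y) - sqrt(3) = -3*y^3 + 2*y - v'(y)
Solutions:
 v(y) = C1 - 3*y^4/4 + y^2 + sqrt(3)*y + 3*sin(k*y)/k


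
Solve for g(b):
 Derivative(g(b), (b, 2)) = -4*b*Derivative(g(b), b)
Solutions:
 g(b) = C1 + C2*erf(sqrt(2)*b)


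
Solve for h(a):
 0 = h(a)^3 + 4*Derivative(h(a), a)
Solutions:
 h(a) = -sqrt(2)*sqrt(-1/(C1 - a))
 h(a) = sqrt(2)*sqrt(-1/(C1 - a))


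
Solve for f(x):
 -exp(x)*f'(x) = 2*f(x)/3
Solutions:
 f(x) = C1*exp(2*exp(-x)/3)


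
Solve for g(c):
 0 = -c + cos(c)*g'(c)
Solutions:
 g(c) = C1 + Integral(c/cos(c), c)


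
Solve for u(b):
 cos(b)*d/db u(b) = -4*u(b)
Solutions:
 u(b) = C1*(sin(b)^2 - 2*sin(b) + 1)/(sin(b)^2 + 2*sin(b) + 1)


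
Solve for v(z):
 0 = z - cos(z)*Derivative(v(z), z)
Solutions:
 v(z) = C1 + Integral(z/cos(z), z)


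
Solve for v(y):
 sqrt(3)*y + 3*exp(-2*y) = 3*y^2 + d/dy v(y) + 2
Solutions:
 v(y) = C1 - y^3 + sqrt(3)*y^2/2 - 2*y - 3*exp(-2*y)/2


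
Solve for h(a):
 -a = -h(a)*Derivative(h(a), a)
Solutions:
 h(a) = -sqrt(C1 + a^2)
 h(a) = sqrt(C1 + a^2)


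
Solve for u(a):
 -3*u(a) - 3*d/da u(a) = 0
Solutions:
 u(a) = C1*exp(-a)


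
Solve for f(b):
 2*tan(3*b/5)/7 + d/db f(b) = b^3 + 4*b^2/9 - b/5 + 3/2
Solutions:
 f(b) = C1 + b^4/4 + 4*b^3/27 - b^2/10 + 3*b/2 + 10*log(cos(3*b/5))/21


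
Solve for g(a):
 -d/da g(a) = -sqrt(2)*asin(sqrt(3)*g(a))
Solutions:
 Integral(1/asin(sqrt(3)*_y), (_y, g(a))) = C1 + sqrt(2)*a


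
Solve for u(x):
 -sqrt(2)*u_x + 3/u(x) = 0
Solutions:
 u(x) = -sqrt(C1 + 3*sqrt(2)*x)
 u(x) = sqrt(C1 + 3*sqrt(2)*x)


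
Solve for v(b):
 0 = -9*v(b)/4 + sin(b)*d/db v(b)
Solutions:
 v(b) = C1*(cos(b) - 1)^(9/8)/(cos(b) + 1)^(9/8)


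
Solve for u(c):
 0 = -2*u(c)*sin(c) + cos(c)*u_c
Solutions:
 u(c) = C1/cos(c)^2


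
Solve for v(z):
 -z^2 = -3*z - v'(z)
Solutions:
 v(z) = C1 + z^3/3 - 3*z^2/2


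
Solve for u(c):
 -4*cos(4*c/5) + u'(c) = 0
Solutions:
 u(c) = C1 + 5*sin(4*c/5)


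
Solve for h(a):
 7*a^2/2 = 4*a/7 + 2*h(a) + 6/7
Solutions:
 h(a) = 7*a^2/4 - 2*a/7 - 3/7


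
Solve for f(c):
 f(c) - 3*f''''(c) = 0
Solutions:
 f(c) = C1*exp(-3^(3/4)*c/3) + C2*exp(3^(3/4)*c/3) + C3*sin(3^(3/4)*c/3) + C4*cos(3^(3/4)*c/3)


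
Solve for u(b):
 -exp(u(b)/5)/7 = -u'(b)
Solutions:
 u(b) = 5*log(-1/(C1 + b)) + 5*log(35)


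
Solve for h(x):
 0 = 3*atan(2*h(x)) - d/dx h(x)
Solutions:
 Integral(1/atan(2*_y), (_y, h(x))) = C1 + 3*x


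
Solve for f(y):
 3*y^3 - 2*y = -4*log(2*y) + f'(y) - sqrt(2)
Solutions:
 f(y) = C1 + 3*y^4/4 - y^2 + 4*y*log(y) - 4*y + sqrt(2)*y + y*log(16)


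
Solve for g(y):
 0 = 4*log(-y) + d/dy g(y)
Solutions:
 g(y) = C1 - 4*y*log(-y) + 4*y


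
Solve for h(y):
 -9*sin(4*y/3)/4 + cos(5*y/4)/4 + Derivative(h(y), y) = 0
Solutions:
 h(y) = C1 - sin(5*y/4)/5 - 27*cos(4*y/3)/16


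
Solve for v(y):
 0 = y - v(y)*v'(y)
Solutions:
 v(y) = -sqrt(C1 + y^2)
 v(y) = sqrt(C1 + y^2)


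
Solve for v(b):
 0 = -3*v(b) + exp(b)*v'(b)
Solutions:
 v(b) = C1*exp(-3*exp(-b))


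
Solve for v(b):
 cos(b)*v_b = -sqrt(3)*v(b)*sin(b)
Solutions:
 v(b) = C1*cos(b)^(sqrt(3))


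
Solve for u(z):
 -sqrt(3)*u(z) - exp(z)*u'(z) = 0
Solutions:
 u(z) = C1*exp(sqrt(3)*exp(-z))


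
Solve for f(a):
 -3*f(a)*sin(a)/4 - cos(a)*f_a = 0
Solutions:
 f(a) = C1*cos(a)^(3/4)


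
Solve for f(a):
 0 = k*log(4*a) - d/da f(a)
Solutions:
 f(a) = C1 + a*k*log(a) - a*k + a*k*log(4)


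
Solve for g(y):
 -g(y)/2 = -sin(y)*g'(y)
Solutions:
 g(y) = C1*(cos(y) - 1)^(1/4)/(cos(y) + 1)^(1/4)


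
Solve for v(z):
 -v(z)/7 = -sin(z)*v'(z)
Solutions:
 v(z) = C1*(cos(z) - 1)^(1/14)/(cos(z) + 1)^(1/14)


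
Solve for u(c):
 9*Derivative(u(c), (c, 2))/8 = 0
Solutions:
 u(c) = C1 + C2*c


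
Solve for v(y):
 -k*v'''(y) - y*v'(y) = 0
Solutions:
 v(y) = C1 + Integral(C2*airyai(y*(-1/k)^(1/3)) + C3*airybi(y*(-1/k)^(1/3)), y)


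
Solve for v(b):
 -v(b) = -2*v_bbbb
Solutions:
 v(b) = C1*exp(-2^(3/4)*b/2) + C2*exp(2^(3/4)*b/2) + C3*sin(2^(3/4)*b/2) + C4*cos(2^(3/4)*b/2)


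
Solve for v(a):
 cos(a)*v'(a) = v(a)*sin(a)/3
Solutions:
 v(a) = C1/cos(a)^(1/3)


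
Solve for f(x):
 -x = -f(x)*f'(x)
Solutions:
 f(x) = -sqrt(C1 + x^2)
 f(x) = sqrt(C1 + x^2)


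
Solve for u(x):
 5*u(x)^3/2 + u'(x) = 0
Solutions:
 u(x) = -sqrt(-1/(C1 - 5*x))
 u(x) = sqrt(-1/(C1 - 5*x))


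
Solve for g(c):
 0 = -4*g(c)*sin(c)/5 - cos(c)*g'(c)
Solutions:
 g(c) = C1*cos(c)^(4/5)


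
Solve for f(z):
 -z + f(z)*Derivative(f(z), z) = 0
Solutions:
 f(z) = -sqrt(C1 + z^2)
 f(z) = sqrt(C1 + z^2)


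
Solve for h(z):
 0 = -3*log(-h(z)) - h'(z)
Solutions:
 -li(-h(z)) = C1 - 3*z


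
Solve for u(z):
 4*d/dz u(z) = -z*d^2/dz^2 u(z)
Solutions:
 u(z) = C1 + C2/z^3


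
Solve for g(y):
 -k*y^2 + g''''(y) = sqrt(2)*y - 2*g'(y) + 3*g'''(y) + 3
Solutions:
 g(y) = C1 + k*y^3/6 + 3*k*y/2 + sqrt(2)*y^2/4 + 3*y/2 + (C2 + C3*exp(-sqrt(3)*y) + C4*exp(sqrt(3)*y))*exp(y)


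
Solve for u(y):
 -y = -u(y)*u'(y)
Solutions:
 u(y) = -sqrt(C1 + y^2)
 u(y) = sqrt(C1 + y^2)


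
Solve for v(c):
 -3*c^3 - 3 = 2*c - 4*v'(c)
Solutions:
 v(c) = C1 + 3*c^4/16 + c^2/4 + 3*c/4


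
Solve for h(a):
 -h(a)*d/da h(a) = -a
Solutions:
 h(a) = -sqrt(C1 + a^2)
 h(a) = sqrt(C1 + a^2)


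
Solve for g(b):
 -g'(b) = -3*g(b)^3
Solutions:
 g(b) = -sqrt(2)*sqrt(-1/(C1 + 3*b))/2
 g(b) = sqrt(2)*sqrt(-1/(C1 + 3*b))/2


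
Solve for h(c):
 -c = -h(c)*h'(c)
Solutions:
 h(c) = -sqrt(C1 + c^2)
 h(c) = sqrt(C1 + c^2)


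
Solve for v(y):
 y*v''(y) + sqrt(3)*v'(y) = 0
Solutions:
 v(y) = C1 + C2*y^(1 - sqrt(3))


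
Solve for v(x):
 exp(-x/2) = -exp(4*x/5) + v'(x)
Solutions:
 v(x) = C1 + 5*exp(4*x/5)/4 - 2*exp(-x/2)


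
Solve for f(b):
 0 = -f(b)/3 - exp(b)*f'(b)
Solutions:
 f(b) = C1*exp(exp(-b)/3)


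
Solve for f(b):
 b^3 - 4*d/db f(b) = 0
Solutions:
 f(b) = C1 + b^4/16


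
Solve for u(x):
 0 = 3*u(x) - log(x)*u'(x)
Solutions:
 u(x) = C1*exp(3*li(x))


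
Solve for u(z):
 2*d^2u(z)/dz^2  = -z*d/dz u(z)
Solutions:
 u(z) = C1 + C2*erf(z/2)


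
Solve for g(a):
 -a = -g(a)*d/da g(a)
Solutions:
 g(a) = -sqrt(C1 + a^2)
 g(a) = sqrt(C1 + a^2)


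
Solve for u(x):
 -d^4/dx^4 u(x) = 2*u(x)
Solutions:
 u(x) = (C1*sin(2^(3/4)*x/2) + C2*cos(2^(3/4)*x/2))*exp(-2^(3/4)*x/2) + (C3*sin(2^(3/4)*x/2) + C4*cos(2^(3/4)*x/2))*exp(2^(3/4)*x/2)


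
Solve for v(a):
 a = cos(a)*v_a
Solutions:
 v(a) = C1 + Integral(a/cos(a), a)


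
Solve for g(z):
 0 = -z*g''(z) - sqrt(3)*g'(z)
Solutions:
 g(z) = C1 + C2*z^(1 - sqrt(3))


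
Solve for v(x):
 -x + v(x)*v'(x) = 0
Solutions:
 v(x) = -sqrt(C1 + x^2)
 v(x) = sqrt(C1 + x^2)


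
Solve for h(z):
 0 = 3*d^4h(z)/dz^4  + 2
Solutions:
 h(z) = C1 + C2*z + C3*z^2 + C4*z^3 - z^4/36


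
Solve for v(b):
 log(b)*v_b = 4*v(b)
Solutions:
 v(b) = C1*exp(4*li(b))


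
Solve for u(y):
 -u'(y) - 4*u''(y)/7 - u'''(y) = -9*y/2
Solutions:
 u(y) = C1 + 9*y^2/4 - 18*y/7 + (C2*sin(3*sqrt(5)*y/7) + C3*cos(3*sqrt(5)*y/7))*exp(-2*y/7)


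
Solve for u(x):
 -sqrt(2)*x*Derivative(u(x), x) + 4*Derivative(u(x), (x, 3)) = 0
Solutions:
 u(x) = C1 + Integral(C2*airyai(sqrt(2)*x/2) + C3*airybi(sqrt(2)*x/2), x)


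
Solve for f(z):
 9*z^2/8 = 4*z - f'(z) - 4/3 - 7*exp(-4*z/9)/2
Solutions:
 f(z) = C1 - 3*z^3/8 + 2*z^2 - 4*z/3 + 63*exp(-4*z/9)/8


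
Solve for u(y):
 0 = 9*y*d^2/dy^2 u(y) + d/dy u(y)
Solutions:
 u(y) = C1 + C2*y^(8/9)


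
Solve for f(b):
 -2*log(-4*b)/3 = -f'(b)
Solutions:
 f(b) = C1 + 2*b*log(-b)/3 + 2*b*(-1 + 2*log(2))/3


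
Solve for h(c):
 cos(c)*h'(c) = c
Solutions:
 h(c) = C1 + Integral(c/cos(c), c)


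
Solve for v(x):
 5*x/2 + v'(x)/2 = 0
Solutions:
 v(x) = C1 - 5*x^2/2


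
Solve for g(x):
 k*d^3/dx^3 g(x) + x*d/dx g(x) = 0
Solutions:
 g(x) = C1 + Integral(C2*airyai(x*(-1/k)^(1/3)) + C3*airybi(x*(-1/k)^(1/3)), x)


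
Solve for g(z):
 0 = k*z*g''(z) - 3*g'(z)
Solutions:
 g(z) = C1 + z^(((re(k) + 3)*re(k) + im(k)^2)/(re(k)^2 + im(k)^2))*(C2*sin(3*log(z)*Abs(im(k))/(re(k)^2 + im(k)^2)) + C3*cos(3*log(z)*im(k)/(re(k)^2 + im(k)^2)))


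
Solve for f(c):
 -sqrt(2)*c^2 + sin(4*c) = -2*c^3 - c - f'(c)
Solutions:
 f(c) = C1 - c^4/2 + sqrt(2)*c^3/3 - c^2/2 + cos(4*c)/4


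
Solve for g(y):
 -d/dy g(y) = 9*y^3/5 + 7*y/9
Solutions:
 g(y) = C1 - 9*y^4/20 - 7*y^2/18


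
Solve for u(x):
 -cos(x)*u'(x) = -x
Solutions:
 u(x) = C1 + Integral(x/cos(x), x)


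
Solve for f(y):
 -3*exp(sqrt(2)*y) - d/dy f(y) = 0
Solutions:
 f(y) = C1 - 3*sqrt(2)*exp(sqrt(2)*y)/2


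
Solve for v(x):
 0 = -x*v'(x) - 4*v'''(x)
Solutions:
 v(x) = C1 + Integral(C2*airyai(-2^(1/3)*x/2) + C3*airybi(-2^(1/3)*x/2), x)


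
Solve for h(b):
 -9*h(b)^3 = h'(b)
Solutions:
 h(b) = -sqrt(2)*sqrt(-1/(C1 - 9*b))/2
 h(b) = sqrt(2)*sqrt(-1/(C1 - 9*b))/2


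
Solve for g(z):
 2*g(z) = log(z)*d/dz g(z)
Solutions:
 g(z) = C1*exp(2*li(z))


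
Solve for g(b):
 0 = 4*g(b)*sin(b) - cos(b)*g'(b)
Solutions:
 g(b) = C1/cos(b)^4


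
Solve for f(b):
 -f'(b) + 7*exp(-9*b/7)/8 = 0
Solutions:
 f(b) = C1 - 49*exp(-9*b/7)/72


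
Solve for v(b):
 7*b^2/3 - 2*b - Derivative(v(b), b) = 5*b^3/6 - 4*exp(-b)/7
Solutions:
 v(b) = C1 - 5*b^4/24 + 7*b^3/9 - b^2 - 4*exp(-b)/7


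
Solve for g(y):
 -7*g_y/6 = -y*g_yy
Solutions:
 g(y) = C1 + C2*y^(13/6)


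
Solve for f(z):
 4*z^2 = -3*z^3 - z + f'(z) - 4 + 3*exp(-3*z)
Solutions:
 f(z) = C1 + 3*z^4/4 + 4*z^3/3 + z^2/2 + 4*z + exp(-3*z)


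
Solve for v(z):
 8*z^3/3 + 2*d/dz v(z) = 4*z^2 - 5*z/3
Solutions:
 v(z) = C1 - z^4/3 + 2*z^3/3 - 5*z^2/12


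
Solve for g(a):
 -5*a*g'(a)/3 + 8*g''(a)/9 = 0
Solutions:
 g(a) = C1 + C2*erfi(sqrt(15)*a/4)


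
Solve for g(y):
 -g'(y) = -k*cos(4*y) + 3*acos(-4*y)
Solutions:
 g(y) = C1 + k*sin(4*y)/4 - 3*y*acos(-4*y) - 3*sqrt(1 - 16*y^2)/4


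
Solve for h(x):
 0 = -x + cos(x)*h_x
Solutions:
 h(x) = C1 + Integral(x/cos(x), x)


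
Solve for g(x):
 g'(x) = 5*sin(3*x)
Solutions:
 g(x) = C1 - 5*cos(3*x)/3


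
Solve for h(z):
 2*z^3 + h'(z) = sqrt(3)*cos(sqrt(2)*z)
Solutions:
 h(z) = C1 - z^4/2 + sqrt(6)*sin(sqrt(2)*z)/2


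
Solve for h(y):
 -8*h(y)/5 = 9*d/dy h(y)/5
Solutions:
 h(y) = C1*exp(-8*y/9)


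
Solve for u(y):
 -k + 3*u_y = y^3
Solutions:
 u(y) = C1 + k*y/3 + y^4/12


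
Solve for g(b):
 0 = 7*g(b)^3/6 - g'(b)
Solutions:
 g(b) = -sqrt(3)*sqrt(-1/(C1 + 7*b))
 g(b) = sqrt(3)*sqrt(-1/(C1 + 7*b))


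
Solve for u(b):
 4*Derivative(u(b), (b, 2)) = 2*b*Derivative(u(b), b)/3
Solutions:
 u(b) = C1 + C2*erfi(sqrt(3)*b/6)


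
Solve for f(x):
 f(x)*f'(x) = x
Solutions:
 f(x) = -sqrt(C1 + x^2)
 f(x) = sqrt(C1 + x^2)


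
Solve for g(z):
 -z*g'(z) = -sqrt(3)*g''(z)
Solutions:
 g(z) = C1 + C2*erfi(sqrt(2)*3^(3/4)*z/6)


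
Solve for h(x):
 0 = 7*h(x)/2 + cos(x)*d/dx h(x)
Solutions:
 h(x) = C1*(sin(x) - 1)^(7/4)/(sin(x) + 1)^(7/4)


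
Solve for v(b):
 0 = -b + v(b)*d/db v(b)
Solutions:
 v(b) = -sqrt(C1 + b^2)
 v(b) = sqrt(C1 + b^2)


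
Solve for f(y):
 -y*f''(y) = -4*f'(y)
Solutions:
 f(y) = C1 + C2*y^5


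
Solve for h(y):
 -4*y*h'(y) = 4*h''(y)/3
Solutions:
 h(y) = C1 + C2*erf(sqrt(6)*y/2)


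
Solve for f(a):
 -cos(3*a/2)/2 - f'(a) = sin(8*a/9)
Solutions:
 f(a) = C1 - sin(3*a/2)/3 + 9*cos(8*a/9)/8


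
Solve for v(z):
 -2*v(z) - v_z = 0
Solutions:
 v(z) = C1*exp(-2*z)


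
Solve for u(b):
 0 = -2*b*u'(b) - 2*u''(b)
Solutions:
 u(b) = C1 + C2*erf(sqrt(2)*b/2)


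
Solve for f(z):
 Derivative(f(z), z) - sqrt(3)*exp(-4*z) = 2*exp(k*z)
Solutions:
 f(z) = C1 - sqrt(3)*exp(-4*z)/4 + 2*exp(k*z)/k


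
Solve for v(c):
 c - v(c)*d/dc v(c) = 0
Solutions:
 v(c) = -sqrt(C1 + c^2)
 v(c) = sqrt(C1 + c^2)


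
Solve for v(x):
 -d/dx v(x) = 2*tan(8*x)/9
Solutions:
 v(x) = C1 + log(cos(8*x))/36


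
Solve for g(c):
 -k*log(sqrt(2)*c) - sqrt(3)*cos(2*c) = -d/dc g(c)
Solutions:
 g(c) = C1 + c*k*(log(c) - 1) + c*k*log(2)/2 + sqrt(3)*sin(2*c)/2


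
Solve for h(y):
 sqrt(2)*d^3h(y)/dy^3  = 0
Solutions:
 h(y) = C1 + C2*y + C3*y^2


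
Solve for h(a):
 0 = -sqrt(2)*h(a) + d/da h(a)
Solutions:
 h(a) = C1*exp(sqrt(2)*a)


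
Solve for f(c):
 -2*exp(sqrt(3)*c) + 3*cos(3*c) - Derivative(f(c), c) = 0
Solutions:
 f(c) = C1 - 2*sqrt(3)*exp(sqrt(3)*c)/3 + sin(3*c)


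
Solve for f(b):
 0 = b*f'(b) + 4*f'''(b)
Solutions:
 f(b) = C1 + Integral(C2*airyai(-2^(1/3)*b/2) + C3*airybi(-2^(1/3)*b/2), b)


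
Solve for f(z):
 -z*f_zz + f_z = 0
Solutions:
 f(z) = C1 + C2*z^2


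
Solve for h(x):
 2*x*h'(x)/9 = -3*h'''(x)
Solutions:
 h(x) = C1 + Integral(C2*airyai(-2^(1/3)*x/3) + C3*airybi(-2^(1/3)*x/3), x)


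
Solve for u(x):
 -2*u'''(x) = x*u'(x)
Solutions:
 u(x) = C1 + Integral(C2*airyai(-2^(2/3)*x/2) + C3*airybi(-2^(2/3)*x/2), x)


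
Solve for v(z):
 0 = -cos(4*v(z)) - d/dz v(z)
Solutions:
 v(z) = -asin((C1 + exp(8*z))/(C1 - exp(8*z)))/4 + pi/4
 v(z) = asin((C1 + exp(8*z))/(C1 - exp(8*z)))/4


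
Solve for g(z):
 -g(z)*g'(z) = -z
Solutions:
 g(z) = -sqrt(C1 + z^2)
 g(z) = sqrt(C1 + z^2)


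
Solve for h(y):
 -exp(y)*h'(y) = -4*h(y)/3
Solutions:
 h(y) = C1*exp(-4*exp(-y)/3)


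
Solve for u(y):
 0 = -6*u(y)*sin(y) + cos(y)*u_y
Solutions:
 u(y) = C1/cos(y)^6


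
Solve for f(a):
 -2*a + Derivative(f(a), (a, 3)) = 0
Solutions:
 f(a) = C1 + C2*a + C3*a^2 + a^4/12


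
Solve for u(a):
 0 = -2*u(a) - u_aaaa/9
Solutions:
 u(a) = (C1*sin(2^(3/4)*sqrt(3)*a/2) + C2*cos(2^(3/4)*sqrt(3)*a/2))*exp(-2^(3/4)*sqrt(3)*a/2) + (C3*sin(2^(3/4)*sqrt(3)*a/2) + C4*cos(2^(3/4)*sqrt(3)*a/2))*exp(2^(3/4)*sqrt(3)*a/2)


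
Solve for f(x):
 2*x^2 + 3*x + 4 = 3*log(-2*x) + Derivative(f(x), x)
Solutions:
 f(x) = C1 + 2*x^3/3 + 3*x^2/2 - 3*x*log(-x) + x*(7 - 3*log(2))


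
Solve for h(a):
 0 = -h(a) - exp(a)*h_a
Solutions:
 h(a) = C1*exp(exp(-a))


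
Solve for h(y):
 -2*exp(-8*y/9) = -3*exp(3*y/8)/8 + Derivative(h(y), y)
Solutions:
 h(y) = C1 + exp(3*y/8) + 9*exp(-8*y/9)/4


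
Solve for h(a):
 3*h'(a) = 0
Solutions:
 h(a) = C1


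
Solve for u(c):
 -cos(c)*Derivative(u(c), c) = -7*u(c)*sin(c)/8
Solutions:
 u(c) = C1/cos(c)^(7/8)


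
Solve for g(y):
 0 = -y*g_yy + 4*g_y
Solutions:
 g(y) = C1 + C2*y^5


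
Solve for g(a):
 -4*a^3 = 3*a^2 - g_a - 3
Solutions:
 g(a) = C1 + a^4 + a^3 - 3*a


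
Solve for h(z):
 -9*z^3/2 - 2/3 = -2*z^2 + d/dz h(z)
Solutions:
 h(z) = C1 - 9*z^4/8 + 2*z^3/3 - 2*z/3


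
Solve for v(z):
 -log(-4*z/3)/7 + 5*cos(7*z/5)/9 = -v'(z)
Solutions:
 v(z) = C1 + z*log(-z)/7 - z*log(3)/7 - z/7 + 2*z*log(2)/7 - 25*sin(7*z/5)/63


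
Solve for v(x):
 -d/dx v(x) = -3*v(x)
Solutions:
 v(x) = C1*exp(3*x)


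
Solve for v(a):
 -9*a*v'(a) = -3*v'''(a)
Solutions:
 v(a) = C1 + Integral(C2*airyai(3^(1/3)*a) + C3*airybi(3^(1/3)*a), a)


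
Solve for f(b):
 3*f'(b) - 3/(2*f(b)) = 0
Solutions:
 f(b) = -sqrt(C1 + b)
 f(b) = sqrt(C1 + b)


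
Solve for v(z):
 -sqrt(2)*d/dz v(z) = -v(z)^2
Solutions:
 v(z) = -2/(C1 + sqrt(2)*z)
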